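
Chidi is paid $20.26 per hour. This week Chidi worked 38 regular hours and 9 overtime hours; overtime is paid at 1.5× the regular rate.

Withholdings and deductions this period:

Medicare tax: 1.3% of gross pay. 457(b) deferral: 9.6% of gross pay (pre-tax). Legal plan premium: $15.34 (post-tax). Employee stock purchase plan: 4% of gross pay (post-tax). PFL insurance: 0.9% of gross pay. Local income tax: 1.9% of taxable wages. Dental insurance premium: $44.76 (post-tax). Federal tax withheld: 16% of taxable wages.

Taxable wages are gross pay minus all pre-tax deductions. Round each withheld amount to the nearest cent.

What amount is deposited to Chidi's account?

$649.59

Regular pay: 38 × $20.26 = $769.88
Overtime pay: 9 × $20.26 × 1.5 = $273.51
Gross pay = $769.88 + $273.51 = $1,043.39
457(b) deferral: $1,043.39 × 0.096 = $100.17
Taxable wages = $1,043.39 − $100.17 = $943.22
Local income tax: $943.22 × 0.019 = $17.92
Federal tax withheld: $943.22 × 0.16 = $150.92
Medicare tax: $1,043.39 × 0.013 = $13.56
PFL insurance: $1,043.39 × 0.009 = $9.39
Employee stock purchase plan: $1,043.39 × 0.04 = $41.74
Dental insurance premium: $44.76
Legal plan premium: $15.34
Total deductions = $100.17 + $17.92 + $150.92 + $13.56 + $9.39 + $41.74 + $44.76 + $15.34 = $393.80
Net pay = $1,043.39 − $393.80 = $649.59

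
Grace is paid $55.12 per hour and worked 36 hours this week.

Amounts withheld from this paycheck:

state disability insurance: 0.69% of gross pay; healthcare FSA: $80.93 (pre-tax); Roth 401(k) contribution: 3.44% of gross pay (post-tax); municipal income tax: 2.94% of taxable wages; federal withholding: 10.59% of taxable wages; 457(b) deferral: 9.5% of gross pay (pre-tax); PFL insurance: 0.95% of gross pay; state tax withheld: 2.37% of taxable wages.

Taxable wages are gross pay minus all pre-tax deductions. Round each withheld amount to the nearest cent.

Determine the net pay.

Gross pay: 36 × $55.12 = $1984.32
457(b) deferral: $1984.32 × 0.095 = $188.51
Healthcare FSA: $80.93
Pre-tax total = $188.51 + $80.93 = $269.44
Taxable wages = $1984.32 − $269.44 = $1714.88
Municipal income tax: $1714.88 × 0.0294 = $50.42
Federal withholding: $1714.88 × 0.1059 = $181.61
State tax withheld: $1714.88 × 0.0237 = $40.64
State disability insurance: $1984.32 × 0.0069 = $13.69
PFL insurance: $1984.32 × 0.0095 = $18.85
Roth 401(k) contribution: $1984.32 × 0.0344 = $68.26
Total deductions = $188.51 + $80.93 + $50.42 + $181.61 + $40.64 + $13.69 + $18.85 + $68.26 = $642.91
Net pay = $1984.32 − $642.91 = $1341.41

$1341.41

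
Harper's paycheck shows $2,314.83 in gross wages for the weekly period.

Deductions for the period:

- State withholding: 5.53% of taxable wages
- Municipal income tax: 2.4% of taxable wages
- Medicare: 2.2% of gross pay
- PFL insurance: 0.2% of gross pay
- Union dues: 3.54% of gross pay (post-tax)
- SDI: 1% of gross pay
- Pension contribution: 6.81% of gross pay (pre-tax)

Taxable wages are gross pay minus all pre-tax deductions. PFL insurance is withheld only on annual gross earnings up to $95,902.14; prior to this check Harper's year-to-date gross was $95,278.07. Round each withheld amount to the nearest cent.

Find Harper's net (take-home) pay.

Pension contribution: $2,314.83 × 0.0681 = $157.64
Taxable wages = $2,314.83 − $157.64 = $2,157.19
State withholding: $2,157.19 × 0.0553 = $119.29
Municipal income tax: $2,157.19 × 0.024 = $51.77
SDI: $2,314.83 × 0.01 = $23.15
Medicare: $2,314.83 × 0.022 = $50.93
PFL insurance: only $95,902.14 − $95,278.07 = $624.07 of this check is subject → $624.07 × 0.002 = $1.25
Union dues: $2,314.83 × 0.0354 = $81.94
Total deductions = $157.64 + $119.29 + $51.77 + $23.15 + $50.93 + $1.25 + $81.94 = $485.97
Net pay = $2,314.83 − $485.97 = $1,828.86

$1,828.86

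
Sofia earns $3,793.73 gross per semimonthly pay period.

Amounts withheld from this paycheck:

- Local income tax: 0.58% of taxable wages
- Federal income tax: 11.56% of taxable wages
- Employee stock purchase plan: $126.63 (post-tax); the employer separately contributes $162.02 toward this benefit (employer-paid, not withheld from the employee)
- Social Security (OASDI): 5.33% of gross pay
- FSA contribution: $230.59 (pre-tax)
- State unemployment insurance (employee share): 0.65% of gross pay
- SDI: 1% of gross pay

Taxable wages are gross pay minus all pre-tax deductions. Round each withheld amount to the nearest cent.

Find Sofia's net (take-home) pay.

$2,739.13

FSA contribution: $230.59
Taxable wages = $3,793.73 − $230.59 = $3,563.14
Local income tax: $3,563.14 × 0.0058 = $20.67
Federal income tax: $3,563.14 × 0.1156 = $411.90
State unemployment insurance (employee share): $3,793.73 × 0.0065 = $24.66
SDI: $3,793.73 × 0.01 = $37.94
Social Security (OASDI): $3,793.73 × 0.0533 = $202.21
Employee stock purchase plan: $126.63
(Employer's $162.02 toward employee stock purchase plan is not withheld from the employee.)
Total deductions = $230.59 + $20.67 + $411.90 + $24.66 + $37.94 + $202.21 + $126.63 = $1,054.60
Net pay = $3,793.73 − $1,054.60 = $2,739.13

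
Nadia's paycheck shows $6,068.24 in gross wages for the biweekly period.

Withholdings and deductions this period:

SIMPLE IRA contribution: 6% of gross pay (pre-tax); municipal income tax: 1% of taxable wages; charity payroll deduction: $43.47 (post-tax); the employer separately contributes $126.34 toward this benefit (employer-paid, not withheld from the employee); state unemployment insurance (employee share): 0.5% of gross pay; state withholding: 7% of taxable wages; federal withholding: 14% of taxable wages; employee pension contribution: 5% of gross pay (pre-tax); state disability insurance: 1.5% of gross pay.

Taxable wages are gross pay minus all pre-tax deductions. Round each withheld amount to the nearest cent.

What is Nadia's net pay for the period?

SIMPLE IRA contribution: $6,068.24 × 0.06 = $364.09
Employee pension contribution: $6,068.24 × 0.05 = $303.41
Pre-tax total = $364.09 + $303.41 = $667.50
Taxable wages = $6,068.24 − $667.50 = $5,400.74
Federal withholding: $5,400.74 × 0.14 = $756.10
State withholding: $5,400.74 × 0.07 = $378.05
Municipal income tax: $5,400.74 × 0.01 = $54.01
State unemployment insurance (employee share): $6,068.24 × 0.005 = $30.34
State disability insurance: $6,068.24 × 0.015 = $91.02
Charity payroll deduction: $43.47
(Employer's $126.34 toward charity payroll deduction is not withheld from the employee.)
Total deductions = $364.09 + $303.41 + $756.10 + $378.05 + $54.01 + $30.34 + $91.02 + $43.47 = $2,020.49
Net pay = $6,068.24 − $2,020.49 = $4,047.75

$4,047.75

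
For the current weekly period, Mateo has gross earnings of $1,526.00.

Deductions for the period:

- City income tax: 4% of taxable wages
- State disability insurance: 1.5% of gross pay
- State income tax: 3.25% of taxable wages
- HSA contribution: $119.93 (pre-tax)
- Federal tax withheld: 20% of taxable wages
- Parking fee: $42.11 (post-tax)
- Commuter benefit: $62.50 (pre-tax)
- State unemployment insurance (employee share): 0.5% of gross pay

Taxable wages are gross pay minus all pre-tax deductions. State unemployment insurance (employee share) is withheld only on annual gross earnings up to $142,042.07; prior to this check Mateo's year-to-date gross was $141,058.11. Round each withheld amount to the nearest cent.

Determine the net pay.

HSA contribution: $119.93
Commuter benefit: $62.50
Pre-tax total = $119.93 + $62.50 = $182.43
Taxable wages = $1,526.00 − $182.43 = $1,343.57
Federal tax withheld: $1,343.57 × 0.2 = $268.71
State income tax: $1,343.57 × 0.0325 = $43.67
City income tax: $1,343.57 × 0.04 = $53.74
State unemployment insurance (employee share): only $142,042.07 − $141,058.11 = $983.96 of this check is subject → $983.96 × 0.005 = $4.92
State disability insurance: $1,526.00 × 0.015 = $22.89
Parking fee: $42.11
Total deductions = $119.93 + $62.50 + $268.71 + $43.67 + $53.74 + $4.92 + $22.89 + $42.11 = $618.47
Net pay = $1,526.00 − $618.47 = $907.53

$907.53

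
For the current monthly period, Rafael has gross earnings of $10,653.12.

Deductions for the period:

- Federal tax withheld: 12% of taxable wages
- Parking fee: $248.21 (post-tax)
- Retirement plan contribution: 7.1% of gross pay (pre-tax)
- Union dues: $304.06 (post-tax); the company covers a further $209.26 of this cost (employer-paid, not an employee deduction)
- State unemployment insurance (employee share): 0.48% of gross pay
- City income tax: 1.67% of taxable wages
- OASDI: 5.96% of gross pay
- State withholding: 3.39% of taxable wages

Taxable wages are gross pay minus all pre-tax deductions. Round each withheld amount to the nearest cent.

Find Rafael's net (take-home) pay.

Retirement plan contribution: $10,653.12 × 0.071 = $756.37
Taxable wages = $10,653.12 − $756.37 = $9,896.75
City income tax: $9,896.75 × 0.0167 = $165.28
State withholding: $9,896.75 × 0.0339 = $335.50
Federal tax withheld: $9,896.75 × 0.12 = $1,187.61
OASDI: $10,653.12 × 0.0596 = $634.93
State unemployment insurance (employee share): $10,653.12 × 0.0048 = $51.13
Union dues: $304.06
Parking fee: $248.21
(Employer's $209.26 toward union dues is not withheld from the employee.)
Total deductions = $756.37 + $165.28 + $335.50 + $1,187.61 + $634.93 + $51.13 + $304.06 + $248.21 = $3,683.09
Net pay = $10,653.12 − $3,683.09 = $6,970.03

$6,970.03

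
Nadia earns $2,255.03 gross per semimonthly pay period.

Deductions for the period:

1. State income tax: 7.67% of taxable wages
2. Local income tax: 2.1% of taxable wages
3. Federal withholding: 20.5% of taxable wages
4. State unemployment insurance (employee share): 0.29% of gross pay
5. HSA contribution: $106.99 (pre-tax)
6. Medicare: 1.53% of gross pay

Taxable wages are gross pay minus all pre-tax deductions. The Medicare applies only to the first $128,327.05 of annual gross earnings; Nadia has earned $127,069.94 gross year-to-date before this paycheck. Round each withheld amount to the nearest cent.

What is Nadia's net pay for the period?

$1,472.06

HSA contribution: $106.99
Taxable wages = $2,255.03 − $106.99 = $2,148.04
Local income tax: $2,148.04 × 0.021 = $45.11
State income tax: $2,148.04 × 0.0767 = $164.75
Federal withholding: $2,148.04 × 0.205 = $440.35
Medicare: only $128,327.05 − $127,069.94 = $1,257.11 of this check is subject → $1,257.11 × 0.0153 = $19.23
State unemployment insurance (employee share): $2,255.03 × 0.0029 = $6.54
Total deductions = $106.99 + $45.11 + $164.75 + $440.35 + $19.23 + $6.54 = $782.97
Net pay = $2,255.03 − $782.97 = $1,472.06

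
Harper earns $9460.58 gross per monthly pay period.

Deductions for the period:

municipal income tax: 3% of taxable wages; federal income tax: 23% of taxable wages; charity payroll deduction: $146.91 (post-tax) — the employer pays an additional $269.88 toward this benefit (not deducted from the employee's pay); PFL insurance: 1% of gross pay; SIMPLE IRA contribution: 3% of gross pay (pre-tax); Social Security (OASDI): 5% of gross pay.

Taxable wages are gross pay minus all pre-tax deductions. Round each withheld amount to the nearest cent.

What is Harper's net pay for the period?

$6076.26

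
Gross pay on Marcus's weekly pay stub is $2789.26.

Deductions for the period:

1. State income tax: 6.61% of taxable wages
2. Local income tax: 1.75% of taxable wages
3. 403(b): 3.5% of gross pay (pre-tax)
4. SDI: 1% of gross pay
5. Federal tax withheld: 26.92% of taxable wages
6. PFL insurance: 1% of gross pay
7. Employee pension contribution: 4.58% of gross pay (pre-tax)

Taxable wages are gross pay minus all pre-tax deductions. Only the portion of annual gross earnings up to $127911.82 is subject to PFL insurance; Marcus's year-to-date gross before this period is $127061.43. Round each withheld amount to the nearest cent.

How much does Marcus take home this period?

Employee pension contribution: $2789.26 × 0.0458 = $127.75
403(b): $2789.26 × 0.035 = $97.62
Pre-tax total = $127.75 + $97.62 = $225.37
Taxable wages = $2789.26 − $225.37 = $2563.89
State income tax: $2563.89 × 0.0661 = $169.47
Federal tax withheld: $2563.89 × 0.2692 = $690.20
Local income tax: $2563.89 × 0.0175 = $44.87
SDI: $2789.26 × 0.01 = $27.89
PFL insurance: only $127911.82 − $127061.43 = $850.39 of this check is subject → $850.39 × 0.01 = $8.50
Total deductions = $127.75 + $97.62 + $169.47 + $690.20 + $44.87 + $27.89 + $8.50 = $1166.30
Net pay = $2789.26 − $1166.30 = $1622.96

$1622.96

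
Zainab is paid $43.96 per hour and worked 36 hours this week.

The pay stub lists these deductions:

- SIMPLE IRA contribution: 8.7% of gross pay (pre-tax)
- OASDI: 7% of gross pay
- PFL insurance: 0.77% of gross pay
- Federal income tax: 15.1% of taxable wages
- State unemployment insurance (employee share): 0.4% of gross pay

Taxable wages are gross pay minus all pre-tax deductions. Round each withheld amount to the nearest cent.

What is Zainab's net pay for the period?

$1,097.40

Gross pay: 36 × $43.96 = $1,582.56
SIMPLE IRA contribution: $1,582.56 × 0.087 = $137.68
Taxable wages = $1,582.56 − $137.68 = $1,444.88
Federal income tax: $1,444.88 × 0.151 = $218.18
State unemployment insurance (employee share): $1,582.56 × 0.004 = $6.33
OASDI: $1,582.56 × 0.07 = $110.78
PFL insurance: $1,582.56 × 0.0077 = $12.19
Total deductions = $137.68 + $218.18 + $6.33 + $110.78 + $12.19 = $485.16
Net pay = $1,582.56 − $485.16 = $1,097.40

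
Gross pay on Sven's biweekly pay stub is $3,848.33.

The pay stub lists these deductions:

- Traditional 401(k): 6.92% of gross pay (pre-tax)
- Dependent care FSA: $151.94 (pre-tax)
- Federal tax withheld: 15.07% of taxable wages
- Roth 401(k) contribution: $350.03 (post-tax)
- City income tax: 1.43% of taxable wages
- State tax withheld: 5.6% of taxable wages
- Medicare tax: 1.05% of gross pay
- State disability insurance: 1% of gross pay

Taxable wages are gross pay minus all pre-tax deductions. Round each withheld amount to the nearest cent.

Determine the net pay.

Dependent care FSA: $151.94
Traditional 401(k): $3,848.33 × 0.0692 = $266.30
Pre-tax total = $151.94 + $266.30 = $418.24
Taxable wages = $3,848.33 − $418.24 = $3,430.09
City income tax: $3,430.09 × 0.0143 = $49.05
State tax withheld: $3,430.09 × 0.056 = $192.09
Federal tax withheld: $3,430.09 × 0.1507 = $516.91
Medicare tax: $3,848.33 × 0.0105 = $40.41
State disability insurance: $3,848.33 × 0.01 = $38.48
Roth 401(k) contribution: $350.03
Total deductions = $151.94 + $266.30 + $49.05 + $192.09 + $516.91 + $40.41 + $38.48 + $350.03 = $1,605.21
Net pay = $3,848.33 − $1,605.21 = $2,243.12

$2,243.12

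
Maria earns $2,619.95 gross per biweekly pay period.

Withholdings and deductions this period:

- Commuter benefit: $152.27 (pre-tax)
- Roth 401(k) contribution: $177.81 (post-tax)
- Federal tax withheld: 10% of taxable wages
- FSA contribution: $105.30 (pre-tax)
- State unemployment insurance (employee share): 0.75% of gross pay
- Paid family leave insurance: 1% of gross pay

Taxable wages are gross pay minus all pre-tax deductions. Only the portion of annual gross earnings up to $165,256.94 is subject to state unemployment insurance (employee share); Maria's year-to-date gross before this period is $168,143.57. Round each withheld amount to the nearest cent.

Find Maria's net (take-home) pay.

$1,922.13

Commuter benefit: $152.27
FSA contribution: $105.30
Pre-tax total = $152.27 + $105.30 = $257.57
Taxable wages = $2,619.95 − $257.57 = $2,362.38
Federal tax withheld: $2,362.38 × 0.1 = $236.24
Paid family leave insurance: $2,619.95 × 0.01 = $26.20
State unemployment insurance (employee share): annual cap $165,256.94 already reached (YTD $168,143.57), so $0.00
Roth 401(k) contribution: $177.81
Total deductions = $152.27 + $105.30 + $236.24 + $26.20 + $0.00 + $177.81 = $697.82
Net pay = $2,619.95 − $697.82 = $1,922.13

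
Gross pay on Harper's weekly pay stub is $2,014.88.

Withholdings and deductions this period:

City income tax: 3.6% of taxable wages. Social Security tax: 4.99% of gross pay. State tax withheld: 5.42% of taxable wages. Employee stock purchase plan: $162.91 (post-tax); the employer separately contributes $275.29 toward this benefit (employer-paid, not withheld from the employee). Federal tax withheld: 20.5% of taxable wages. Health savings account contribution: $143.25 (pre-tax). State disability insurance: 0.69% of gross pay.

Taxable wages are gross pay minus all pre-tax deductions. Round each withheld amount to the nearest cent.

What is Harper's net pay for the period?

$1,041.78

Health savings account contribution: $143.25
Taxable wages = $2,014.88 − $143.25 = $1,871.63
Federal tax withheld: $1,871.63 × 0.205 = $383.68
City income tax: $1,871.63 × 0.036 = $67.38
State tax withheld: $1,871.63 × 0.0542 = $101.44
State disability insurance: $2,014.88 × 0.0069 = $13.90
Social Security tax: $2,014.88 × 0.0499 = $100.54
Employee stock purchase plan: $162.91
(Employer's $275.29 toward employee stock purchase plan is not withheld from the employee.)
Total deductions = $143.25 + $383.68 + $67.38 + $101.44 + $13.90 + $100.54 + $162.91 = $973.10
Net pay = $2,014.88 − $973.10 = $1,041.78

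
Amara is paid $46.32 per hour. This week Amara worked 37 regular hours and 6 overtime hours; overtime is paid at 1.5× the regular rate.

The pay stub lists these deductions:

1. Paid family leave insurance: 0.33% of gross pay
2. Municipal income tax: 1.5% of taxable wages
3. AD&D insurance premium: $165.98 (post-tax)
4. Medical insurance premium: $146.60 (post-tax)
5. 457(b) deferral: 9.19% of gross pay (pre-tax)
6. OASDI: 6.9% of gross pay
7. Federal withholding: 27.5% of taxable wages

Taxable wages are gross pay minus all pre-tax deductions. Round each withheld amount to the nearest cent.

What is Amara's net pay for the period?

$907.16

Regular pay: 37 × $46.32 = $1,713.84
Overtime pay: 6 × $46.32 × 1.5 = $416.88
Gross pay = $1,713.84 + $416.88 = $2,130.72
457(b) deferral: $2,130.72 × 0.0919 = $195.81
Taxable wages = $2,130.72 − $195.81 = $1,934.91
Federal withholding: $1,934.91 × 0.275 = $532.10
Municipal income tax: $1,934.91 × 0.015 = $29.02
Paid family leave insurance: $2,130.72 × 0.0033 = $7.03
OASDI: $2,130.72 × 0.069 = $147.02
Medical insurance premium: $146.60
AD&D insurance premium: $165.98
Total deductions = $195.81 + $532.10 + $29.02 + $7.03 + $147.02 + $146.60 + $165.98 = $1,223.56
Net pay = $2,130.72 − $1,223.56 = $907.16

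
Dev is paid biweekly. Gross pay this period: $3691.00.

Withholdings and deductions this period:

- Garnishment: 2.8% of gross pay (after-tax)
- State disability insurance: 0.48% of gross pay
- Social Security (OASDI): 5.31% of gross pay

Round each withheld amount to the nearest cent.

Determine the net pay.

Social Security (OASDI): $3691.00 × 0.0531 = $195.99
State disability insurance: $3691.00 × 0.0048 = $17.72
Garnishment: $3691.00 × 0.028 = $103.35
Total deductions = $195.99 + $17.72 + $103.35 = $317.06
Net pay = $3691.00 − $317.06 = $3373.94

$3373.94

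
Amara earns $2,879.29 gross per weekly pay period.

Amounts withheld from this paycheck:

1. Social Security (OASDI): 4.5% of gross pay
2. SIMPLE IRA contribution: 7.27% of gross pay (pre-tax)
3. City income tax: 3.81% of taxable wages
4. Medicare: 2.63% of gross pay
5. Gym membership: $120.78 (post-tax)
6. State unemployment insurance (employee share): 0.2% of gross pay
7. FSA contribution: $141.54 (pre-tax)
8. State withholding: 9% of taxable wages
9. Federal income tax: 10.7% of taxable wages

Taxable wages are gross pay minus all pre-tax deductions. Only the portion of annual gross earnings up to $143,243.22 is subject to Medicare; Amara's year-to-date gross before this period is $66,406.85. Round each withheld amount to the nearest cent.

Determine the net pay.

$1,602.16

FSA contribution: $141.54
SIMPLE IRA contribution: $2,879.29 × 0.0727 = $209.32
Pre-tax total = $141.54 + $209.32 = $350.86
Taxable wages = $2,879.29 − $350.86 = $2,528.43
State withholding: $2,528.43 × 0.09 = $227.56
City income tax: $2,528.43 × 0.0381 = $96.33
Federal income tax: $2,528.43 × 0.107 = $270.54
Medicare: cap not yet reached, full $2,879.29 is subject → $2,879.29 × 0.0263 = $75.73
Social Security (OASDI): $2,879.29 × 0.045 = $129.57
State unemployment insurance (employee share): $2,879.29 × 0.002 = $5.76
Gym membership: $120.78
Total deductions = $141.54 + $209.32 + $227.56 + $96.33 + $270.54 + $75.73 + $129.57 + $5.76 + $120.78 = $1,277.13
Net pay = $2,879.29 − $1,277.13 = $1,602.16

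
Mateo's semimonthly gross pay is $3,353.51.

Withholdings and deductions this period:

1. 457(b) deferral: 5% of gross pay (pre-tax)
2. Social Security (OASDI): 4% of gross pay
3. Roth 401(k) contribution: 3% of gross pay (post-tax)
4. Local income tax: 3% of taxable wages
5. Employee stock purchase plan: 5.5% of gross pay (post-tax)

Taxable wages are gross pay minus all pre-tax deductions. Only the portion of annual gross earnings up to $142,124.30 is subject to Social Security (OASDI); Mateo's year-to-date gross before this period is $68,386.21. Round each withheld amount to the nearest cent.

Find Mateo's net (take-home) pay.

$2,671.07

457(b) deferral: $3,353.51 × 0.05 = $167.68
Taxable wages = $3,353.51 − $167.68 = $3,185.83
Local income tax: $3,185.83 × 0.03 = $95.57
Social Security (OASDI): cap not yet reached, full $3,353.51 is subject → $3,353.51 × 0.04 = $134.14
Roth 401(k) contribution: $3,353.51 × 0.03 = $100.61
Employee stock purchase plan: $3,353.51 × 0.055 = $184.44
Total deductions = $167.68 + $95.57 + $134.14 + $100.61 + $184.44 = $682.44
Net pay = $3,353.51 − $682.44 = $2,671.07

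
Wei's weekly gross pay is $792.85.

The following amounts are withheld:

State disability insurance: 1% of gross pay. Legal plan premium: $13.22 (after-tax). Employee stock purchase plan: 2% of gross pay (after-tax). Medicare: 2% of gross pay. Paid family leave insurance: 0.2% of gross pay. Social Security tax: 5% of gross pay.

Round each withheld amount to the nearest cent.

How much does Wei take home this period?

$698.75

State disability insurance: $792.85 × 0.01 = $7.93
Medicare: $792.85 × 0.02 = $15.86
Social Security tax: $792.85 × 0.05 = $39.64
Paid family leave insurance: $792.85 × 0.002 = $1.59
Legal plan premium: $13.22
Employee stock purchase plan: $792.85 × 0.02 = $15.86
Total deductions = $7.93 + $15.86 + $39.64 + $1.59 + $13.22 + $15.86 = $94.10
Net pay = $792.85 − $94.10 = $698.75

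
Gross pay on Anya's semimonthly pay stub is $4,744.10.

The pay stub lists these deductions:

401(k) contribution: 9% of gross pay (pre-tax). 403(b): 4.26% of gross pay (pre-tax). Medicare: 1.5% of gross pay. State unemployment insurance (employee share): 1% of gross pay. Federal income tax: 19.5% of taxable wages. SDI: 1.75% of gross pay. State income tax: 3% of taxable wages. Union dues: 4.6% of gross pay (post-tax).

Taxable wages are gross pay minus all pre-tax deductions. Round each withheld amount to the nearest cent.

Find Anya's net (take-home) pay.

401(k) contribution: $4,744.10 × 0.09 = $426.97
403(b): $4,744.10 × 0.0426 = $202.10
Pre-tax total = $426.97 + $202.10 = $629.07
Taxable wages = $4,744.10 − $629.07 = $4,115.03
Federal income tax: $4,115.03 × 0.195 = $802.43
State income tax: $4,115.03 × 0.03 = $123.45
Medicare: $4,744.10 × 0.015 = $71.16
SDI: $4,744.10 × 0.0175 = $83.02
State unemployment insurance (employee share): $4,744.10 × 0.01 = $47.44
Union dues: $4,744.10 × 0.046 = $218.23
Total deductions = $426.97 + $202.10 + $802.43 + $123.45 + $71.16 + $83.02 + $47.44 + $218.23 = $1,974.80
Net pay = $4,744.10 − $1,974.80 = $2,769.30

$2,769.30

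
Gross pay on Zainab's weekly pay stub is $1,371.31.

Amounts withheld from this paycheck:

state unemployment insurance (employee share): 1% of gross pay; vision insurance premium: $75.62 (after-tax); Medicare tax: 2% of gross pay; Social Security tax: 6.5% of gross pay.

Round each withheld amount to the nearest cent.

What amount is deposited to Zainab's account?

$1,165.41

Social Security tax: $1,371.31 × 0.065 = $89.14
State unemployment insurance (employee share): $1,371.31 × 0.01 = $13.71
Medicare tax: $1,371.31 × 0.02 = $27.43
Vision insurance premium: $75.62
Total deductions = $89.14 + $13.71 + $27.43 + $75.62 = $205.90
Net pay = $1,371.31 − $205.90 = $1,165.41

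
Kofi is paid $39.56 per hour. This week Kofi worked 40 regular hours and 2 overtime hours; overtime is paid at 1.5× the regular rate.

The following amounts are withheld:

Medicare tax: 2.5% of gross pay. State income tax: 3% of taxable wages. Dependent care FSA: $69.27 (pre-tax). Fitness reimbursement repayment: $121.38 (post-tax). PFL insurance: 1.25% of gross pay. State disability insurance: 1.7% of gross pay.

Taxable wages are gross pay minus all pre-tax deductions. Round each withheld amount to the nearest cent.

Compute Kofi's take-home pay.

$1,368.77

Regular pay: 40 × $39.56 = $1,582.40
Overtime pay: 2 × $39.56 × 1.5 = $118.68
Gross pay = $1,582.40 + $118.68 = $1,701.08
Dependent care FSA: $69.27
Taxable wages = $1,701.08 − $69.27 = $1,631.81
State income tax: $1,631.81 × 0.03 = $48.95
Medicare tax: $1,701.08 × 0.025 = $42.53
PFL insurance: $1,701.08 × 0.0125 = $21.26
State disability insurance: $1,701.08 × 0.017 = $28.92
Fitness reimbursement repayment: $121.38
Total deductions = $69.27 + $48.95 + $42.53 + $21.26 + $28.92 + $121.38 = $332.31
Net pay = $1,701.08 − $332.31 = $1,368.77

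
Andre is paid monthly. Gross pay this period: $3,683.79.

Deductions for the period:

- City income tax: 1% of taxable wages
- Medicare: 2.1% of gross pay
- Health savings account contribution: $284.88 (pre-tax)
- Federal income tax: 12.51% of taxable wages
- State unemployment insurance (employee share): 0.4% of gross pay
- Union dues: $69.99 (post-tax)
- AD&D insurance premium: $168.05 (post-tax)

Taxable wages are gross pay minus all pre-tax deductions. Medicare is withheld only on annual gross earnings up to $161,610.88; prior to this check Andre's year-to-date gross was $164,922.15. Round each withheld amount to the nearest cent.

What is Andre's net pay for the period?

$2,686.94

Health savings account contribution: $284.88
Taxable wages = $3,683.79 − $284.88 = $3,398.91
City income tax: $3,398.91 × 0.01 = $33.99
Federal income tax: $3,398.91 × 0.1251 = $425.20
Medicare: annual cap $161,610.88 already reached (YTD $164,922.15), so $0.00
State unemployment insurance (employee share): $3,683.79 × 0.004 = $14.74
Union dues: $69.99
AD&D insurance premium: $168.05
Total deductions = $284.88 + $33.99 + $425.20 + $0.00 + $14.74 + $69.99 + $168.05 = $996.85
Net pay = $3,683.79 − $996.85 = $2,686.94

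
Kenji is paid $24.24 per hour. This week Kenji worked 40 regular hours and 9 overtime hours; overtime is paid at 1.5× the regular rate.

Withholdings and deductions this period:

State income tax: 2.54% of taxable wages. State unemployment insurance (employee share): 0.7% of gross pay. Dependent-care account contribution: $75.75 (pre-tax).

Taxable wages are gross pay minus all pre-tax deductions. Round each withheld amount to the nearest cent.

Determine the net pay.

$1,180.99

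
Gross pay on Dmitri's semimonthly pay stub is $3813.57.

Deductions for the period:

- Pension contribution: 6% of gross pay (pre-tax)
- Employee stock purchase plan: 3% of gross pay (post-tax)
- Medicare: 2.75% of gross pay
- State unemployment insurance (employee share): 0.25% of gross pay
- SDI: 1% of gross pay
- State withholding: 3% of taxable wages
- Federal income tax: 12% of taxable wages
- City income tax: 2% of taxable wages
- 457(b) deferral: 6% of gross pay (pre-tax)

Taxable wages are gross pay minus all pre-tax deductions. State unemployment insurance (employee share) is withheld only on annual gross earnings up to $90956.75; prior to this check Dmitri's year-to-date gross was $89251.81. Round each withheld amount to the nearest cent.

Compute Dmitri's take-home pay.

$2523.76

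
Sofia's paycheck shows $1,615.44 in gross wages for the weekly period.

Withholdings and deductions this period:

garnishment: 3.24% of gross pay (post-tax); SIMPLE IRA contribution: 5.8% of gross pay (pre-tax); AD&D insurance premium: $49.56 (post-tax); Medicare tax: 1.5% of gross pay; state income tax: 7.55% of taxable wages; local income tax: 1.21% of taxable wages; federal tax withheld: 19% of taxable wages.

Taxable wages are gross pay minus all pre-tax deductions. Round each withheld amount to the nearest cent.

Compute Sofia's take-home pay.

SIMPLE IRA contribution: $1,615.44 × 0.058 = $93.70
Taxable wages = $1,615.44 − $93.70 = $1,521.74
Local income tax: $1,521.74 × 0.0121 = $18.41
Federal tax withheld: $1,521.74 × 0.19 = $289.13
State income tax: $1,521.74 × 0.0755 = $114.89
Medicare tax: $1,615.44 × 0.015 = $24.23
AD&D insurance premium: $49.56
Garnishment: $1,615.44 × 0.0324 = $52.34
Total deductions = $93.70 + $18.41 + $289.13 + $114.89 + $24.23 + $49.56 + $52.34 = $642.26
Net pay = $1,615.44 − $642.26 = $973.18

$973.18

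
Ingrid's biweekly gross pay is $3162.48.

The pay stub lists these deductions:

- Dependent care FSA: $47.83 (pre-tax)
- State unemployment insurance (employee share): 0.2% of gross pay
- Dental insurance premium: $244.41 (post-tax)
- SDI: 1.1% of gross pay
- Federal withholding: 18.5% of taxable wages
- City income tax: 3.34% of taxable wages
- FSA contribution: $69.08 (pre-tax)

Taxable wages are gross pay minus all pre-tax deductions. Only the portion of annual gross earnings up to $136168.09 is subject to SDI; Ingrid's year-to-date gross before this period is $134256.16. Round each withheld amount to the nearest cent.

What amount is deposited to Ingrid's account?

Dependent care FSA: $47.83
FSA contribution: $69.08
Pre-tax total = $47.83 + $69.08 = $116.91
Taxable wages = $3162.48 − $116.91 = $3045.57
City income tax: $3045.57 × 0.0334 = $101.72
Federal withholding: $3045.57 × 0.185 = $563.43
SDI: only $136168.09 − $134256.16 = $1911.93 of this check is subject → $1911.93 × 0.011 = $21.03
State unemployment insurance (employee share): $3162.48 × 0.002 = $6.32
Dental insurance premium: $244.41
Total deductions = $47.83 + $69.08 + $101.72 + $563.43 + $21.03 + $6.32 + $244.41 = $1053.82
Net pay = $3162.48 − $1053.82 = $2108.66

$2108.66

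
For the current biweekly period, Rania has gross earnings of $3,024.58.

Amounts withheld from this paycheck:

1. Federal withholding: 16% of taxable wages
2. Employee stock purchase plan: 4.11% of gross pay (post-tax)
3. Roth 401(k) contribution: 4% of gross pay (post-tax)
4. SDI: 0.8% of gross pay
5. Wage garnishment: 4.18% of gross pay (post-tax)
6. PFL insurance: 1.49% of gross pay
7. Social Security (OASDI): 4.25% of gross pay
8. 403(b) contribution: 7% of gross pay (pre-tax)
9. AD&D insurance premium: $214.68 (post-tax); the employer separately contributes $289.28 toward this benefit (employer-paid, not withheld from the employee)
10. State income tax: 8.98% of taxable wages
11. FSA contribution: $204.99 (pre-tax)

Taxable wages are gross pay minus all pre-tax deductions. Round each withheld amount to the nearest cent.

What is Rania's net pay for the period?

FSA contribution: $204.99
403(b) contribution: $3,024.58 × 0.07 = $211.72
Pre-tax total = $204.99 + $211.72 = $416.71
Taxable wages = $3,024.58 − $416.71 = $2,607.87
State income tax: $2,607.87 × 0.0898 = $234.19
Federal withholding: $2,607.87 × 0.16 = $417.26
Social Security (OASDI): $3,024.58 × 0.0425 = $128.54
PFL insurance: $3,024.58 × 0.0149 = $45.07
SDI: $3,024.58 × 0.008 = $24.20
Employee stock purchase plan: $3,024.58 × 0.0411 = $124.31
Wage garnishment: $3,024.58 × 0.0418 = $126.43
Roth 401(k) contribution: $3,024.58 × 0.04 = $120.98
AD&D insurance premium: $214.68
(Employer's $289.28 toward AD&D insurance premium is not withheld from the employee.)
Total deductions = $204.99 + $211.72 + $234.19 + $417.26 + $128.54 + $45.07 + $24.20 + $124.31 + $126.43 + $120.98 + $214.68 = $1,852.37
Net pay = $3,024.58 − $1,852.37 = $1,172.21

$1,172.21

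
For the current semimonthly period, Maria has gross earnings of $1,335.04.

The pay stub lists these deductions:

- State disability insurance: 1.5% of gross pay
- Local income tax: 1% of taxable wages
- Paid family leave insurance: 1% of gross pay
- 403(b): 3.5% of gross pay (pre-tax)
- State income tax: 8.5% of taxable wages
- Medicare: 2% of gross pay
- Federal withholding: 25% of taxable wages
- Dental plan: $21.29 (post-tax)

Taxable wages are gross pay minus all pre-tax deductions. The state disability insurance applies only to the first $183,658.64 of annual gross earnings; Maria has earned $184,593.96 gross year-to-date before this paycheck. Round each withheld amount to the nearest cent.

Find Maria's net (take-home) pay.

403(b): $1,335.04 × 0.035 = $46.73
Taxable wages = $1,335.04 − $46.73 = $1,288.31
Local income tax: $1,288.31 × 0.01 = $12.88
State income tax: $1,288.31 × 0.085 = $109.51
Federal withholding: $1,288.31 × 0.25 = $322.08
Medicare: $1,335.04 × 0.02 = $26.70
State disability insurance: annual cap $183,658.64 already reached (YTD $184,593.96), so $0.00
Paid family leave insurance: $1,335.04 × 0.01 = $13.35
Dental plan: $21.29
Total deductions = $46.73 + $12.88 + $109.51 + $322.08 + $26.70 + $0.00 + $13.35 + $21.29 = $552.54
Net pay = $1,335.04 − $552.54 = $782.50

$782.50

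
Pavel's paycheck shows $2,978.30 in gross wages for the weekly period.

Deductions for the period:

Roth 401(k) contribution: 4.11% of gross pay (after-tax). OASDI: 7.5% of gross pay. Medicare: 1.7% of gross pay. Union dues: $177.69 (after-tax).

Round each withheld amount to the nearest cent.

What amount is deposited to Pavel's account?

$2,404.20

OASDI: $2,978.30 × 0.075 = $223.37
Medicare: $2,978.30 × 0.017 = $50.63
Union dues: $177.69
Roth 401(k) contribution: $2,978.30 × 0.0411 = $122.41
Total deductions = $223.37 + $50.63 + $177.69 + $122.41 = $574.10
Net pay = $2,978.30 − $574.10 = $2,404.20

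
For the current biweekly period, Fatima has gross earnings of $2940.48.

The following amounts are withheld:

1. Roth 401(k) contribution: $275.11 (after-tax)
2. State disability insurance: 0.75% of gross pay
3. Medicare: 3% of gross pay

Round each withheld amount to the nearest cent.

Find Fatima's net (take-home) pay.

State disability insurance: $2940.48 × 0.0075 = $22.05
Medicare: $2940.48 × 0.03 = $88.21
Roth 401(k) contribution: $275.11
Total deductions = $22.05 + $88.21 + $275.11 = $385.37
Net pay = $2940.48 − $385.37 = $2555.11

$2555.11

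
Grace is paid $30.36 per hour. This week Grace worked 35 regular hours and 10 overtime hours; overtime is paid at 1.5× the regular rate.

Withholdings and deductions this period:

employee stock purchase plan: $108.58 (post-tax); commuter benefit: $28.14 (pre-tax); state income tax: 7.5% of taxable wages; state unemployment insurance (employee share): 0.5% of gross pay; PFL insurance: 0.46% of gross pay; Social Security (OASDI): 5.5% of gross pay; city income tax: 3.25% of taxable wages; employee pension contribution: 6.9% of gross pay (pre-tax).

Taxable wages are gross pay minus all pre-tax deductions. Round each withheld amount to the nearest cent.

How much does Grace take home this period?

$1,029.58

Regular pay: 35 × $30.36 = $1,062.60
Overtime pay: 10 × $30.36 × 1.5 = $455.40
Gross pay = $1,062.60 + $455.40 = $1,518.00
Employee pension contribution: $1,518.00 × 0.069 = $104.74
Commuter benefit: $28.14
Pre-tax total = $104.74 + $28.14 = $132.88
Taxable wages = $1,518.00 − $132.88 = $1,385.12
State income tax: $1,385.12 × 0.075 = $103.88
City income tax: $1,385.12 × 0.0325 = $45.02
State unemployment insurance (employee share): $1,518.00 × 0.005 = $7.59
PFL insurance: $1,518.00 × 0.0046 = $6.98
Social Security (OASDI): $1,518.00 × 0.055 = $83.49
Employee stock purchase plan: $108.58
Total deductions = $104.74 + $28.14 + $103.88 + $45.02 + $7.59 + $6.98 + $83.49 + $108.58 = $488.42
Net pay = $1,518.00 − $488.42 = $1,029.58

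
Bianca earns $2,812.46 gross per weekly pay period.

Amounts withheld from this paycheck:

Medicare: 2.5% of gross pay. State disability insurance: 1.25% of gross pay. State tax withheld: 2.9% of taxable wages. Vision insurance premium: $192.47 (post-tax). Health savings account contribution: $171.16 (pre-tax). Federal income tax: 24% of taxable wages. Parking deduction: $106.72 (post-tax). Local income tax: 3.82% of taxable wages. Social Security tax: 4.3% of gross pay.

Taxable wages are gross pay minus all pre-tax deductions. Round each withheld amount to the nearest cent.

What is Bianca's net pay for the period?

Health savings account contribution: $171.16
Taxable wages = $2,812.46 − $171.16 = $2,641.30
State tax withheld: $2,641.30 × 0.029 = $76.60
Federal income tax: $2,641.30 × 0.24 = $633.91
Local income tax: $2,641.30 × 0.0382 = $100.90
Social Security tax: $2,812.46 × 0.043 = $120.94
State disability insurance: $2,812.46 × 0.0125 = $35.16
Medicare: $2,812.46 × 0.025 = $70.31
Vision insurance premium: $192.47
Parking deduction: $106.72
Total deductions = $171.16 + $76.60 + $633.91 + $100.90 + $120.94 + $35.16 + $70.31 + $192.47 + $106.72 = $1,508.17
Net pay = $2,812.46 − $1,508.17 = $1,304.29

$1,304.29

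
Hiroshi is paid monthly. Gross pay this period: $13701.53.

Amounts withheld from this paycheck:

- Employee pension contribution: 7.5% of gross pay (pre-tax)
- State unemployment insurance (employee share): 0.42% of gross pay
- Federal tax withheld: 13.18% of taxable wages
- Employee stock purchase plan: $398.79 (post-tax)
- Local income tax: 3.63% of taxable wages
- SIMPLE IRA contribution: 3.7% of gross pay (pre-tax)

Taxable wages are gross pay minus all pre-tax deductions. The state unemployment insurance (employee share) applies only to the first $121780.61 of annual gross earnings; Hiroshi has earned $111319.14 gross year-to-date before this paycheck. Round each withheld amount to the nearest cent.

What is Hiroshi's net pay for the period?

SIMPLE IRA contribution: $13701.53 × 0.037 = $506.96
Employee pension contribution: $13701.53 × 0.075 = $1027.61
Pre-tax total = $506.96 + $1027.61 = $1534.57
Taxable wages = $13701.53 − $1534.57 = $12166.96
Federal tax withheld: $12166.96 × 0.1318 = $1603.61
Local income tax: $12166.96 × 0.0363 = $441.66
State unemployment insurance (employee share): only $121780.61 − $111319.14 = $10461.47 of this check is subject → $10461.47 × 0.0042 = $43.94
Employee stock purchase plan: $398.79
Total deductions = $506.96 + $1027.61 + $1603.61 + $441.66 + $43.94 + $398.79 = $4022.57
Net pay = $13701.53 − $4022.57 = $9678.96

$9678.96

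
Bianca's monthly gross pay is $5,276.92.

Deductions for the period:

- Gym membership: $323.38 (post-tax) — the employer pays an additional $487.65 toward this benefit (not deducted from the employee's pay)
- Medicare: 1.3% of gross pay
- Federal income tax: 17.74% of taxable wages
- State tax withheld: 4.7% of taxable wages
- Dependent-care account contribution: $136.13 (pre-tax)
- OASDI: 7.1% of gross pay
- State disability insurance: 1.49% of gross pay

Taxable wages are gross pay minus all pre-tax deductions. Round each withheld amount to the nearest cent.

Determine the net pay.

Dependent-care account contribution: $136.13
Taxable wages = $5,276.92 − $136.13 = $5,140.79
State tax withheld: $5,140.79 × 0.047 = $241.62
Federal income tax: $5,140.79 × 0.1774 = $911.98
State disability insurance: $5,276.92 × 0.0149 = $78.63
OASDI: $5,276.92 × 0.071 = $374.66
Medicare: $5,276.92 × 0.013 = $68.60
Gym membership: $323.38
(Employer's $487.65 toward gym membership is not withheld from the employee.)
Total deductions = $136.13 + $241.62 + $911.98 + $78.63 + $374.66 + $68.60 + $323.38 = $2,135.00
Net pay = $5,276.92 − $2,135.00 = $3,141.92

$3,141.92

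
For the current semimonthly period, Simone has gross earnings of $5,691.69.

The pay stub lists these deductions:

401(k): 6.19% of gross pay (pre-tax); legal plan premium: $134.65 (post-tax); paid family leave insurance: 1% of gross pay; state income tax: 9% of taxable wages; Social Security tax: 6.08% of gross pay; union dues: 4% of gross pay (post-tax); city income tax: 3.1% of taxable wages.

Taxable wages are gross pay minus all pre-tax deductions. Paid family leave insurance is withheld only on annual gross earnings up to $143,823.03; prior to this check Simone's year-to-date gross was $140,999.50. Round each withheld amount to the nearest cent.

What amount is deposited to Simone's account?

401(k): $5,691.69 × 0.0619 = $352.32
Taxable wages = $5,691.69 − $352.32 = $5,339.37
State income tax: $5,339.37 × 0.09 = $480.54
City income tax: $5,339.37 × 0.031 = $165.52
Social Security tax: $5,691.69 × 0.0608 = $346.05
Paid family leave insurance: only $143,823.03 − $140,999.50 = $2,823.53 of this check is subject → $2,823.53 × 0.01 = $28.24
Union dues: $5,691.69 × 0.04 = $227.67
Legal plan premium: $134.65
Total deductions = $352.32 + $480.54 + $165.52 + $346.05 + $28.24 + $227.67 + $134.65 = $1,734.99
Net pay = $5,691.69 − $1,734.99 = $3,956.70

$3,956.70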